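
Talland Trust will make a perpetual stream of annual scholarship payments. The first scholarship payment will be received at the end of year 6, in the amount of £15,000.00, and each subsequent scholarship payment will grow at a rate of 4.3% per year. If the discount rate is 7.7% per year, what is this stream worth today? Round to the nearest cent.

£304462.51

Value at end of year 5: C₁ / (r − g) = £15,000.00 / (0.077 − 0.043) = £441,176.4706
Discount to today: PV = £441,176.4706 / (1 + 0.077)^5 = £441,176.4706 / 1.449034 = £304,462.51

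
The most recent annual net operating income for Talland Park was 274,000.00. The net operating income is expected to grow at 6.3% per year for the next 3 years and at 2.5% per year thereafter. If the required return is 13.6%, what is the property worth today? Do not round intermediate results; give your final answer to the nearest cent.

D_1 = 291262.00000
D_2 = 309611.50600
D_3 = 329117.03088
Terminal value at year 3: TV = D_3×(1+g_2)/(r−g_2) = 337344.95665/0.111 = 3039143.75360
P_0 = D_1/(1+r)^1 + D_2/(1+r)^2 + D_3/(1+r)^3 + TV/(1+r)^3
    = 256392.60563 + 239916.67235 + 224499.49182 + 2073080.89293 = 2793889.66273

2793889.66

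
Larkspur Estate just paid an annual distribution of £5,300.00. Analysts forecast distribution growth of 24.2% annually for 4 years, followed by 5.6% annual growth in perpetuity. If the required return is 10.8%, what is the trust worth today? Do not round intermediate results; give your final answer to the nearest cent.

D_1 = 6582.60000
D_2 = 8175.58920
D_3 = 10154.08179
D_4 = 12611.36958
Terminal value at year 4: TV = D_4×(1+g_2)/(r−g_2) = 13317.60628/0.052 = 256107.81298
P_0 = D_1/(1+r)^1 + D_2/(1+r)^2 + D_3/(1+r)^3 + D_4/(1+r)^4 + TV/(1+r)^4
    = 5940.97473 + 6659.46806 + 7464.85499 + 8367.64432 + 169927.54613 = 198360.48824

£198360.49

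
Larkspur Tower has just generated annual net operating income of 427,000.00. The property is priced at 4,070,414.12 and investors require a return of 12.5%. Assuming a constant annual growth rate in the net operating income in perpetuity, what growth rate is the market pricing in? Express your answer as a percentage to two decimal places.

P = D₀(1+g)/(r−g) ⇒ P(r−g) = D₀(1+g) ⇒ g(P+D₀) = P·r − D₀
g = (P·r − D₀)/(P + D₀) = (4,070,414.12×0.125 − 427,000.00) / (4,070,414.12 + 427,000.00) = 0.018189

1.82%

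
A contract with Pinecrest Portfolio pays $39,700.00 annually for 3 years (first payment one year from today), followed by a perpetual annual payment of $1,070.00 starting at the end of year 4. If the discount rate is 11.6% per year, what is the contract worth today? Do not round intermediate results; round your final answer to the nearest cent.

$102648.37

PV of 3-year annuity: $39,700.00 × [1 − (1+0.116)^−3] / 0.116 = 96011.96405
Perpetuity value at year 3: $1,070.00 / 0.116 = 9224.13793
PV of perpetuity: 9224.13793 / (1+0.116)^3 = 6636.40993
Total PV = 96011.96405 + 6636.40993 = 102648.37399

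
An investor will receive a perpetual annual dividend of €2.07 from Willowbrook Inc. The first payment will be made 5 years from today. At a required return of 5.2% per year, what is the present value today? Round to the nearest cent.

Value at end of year 4: C / r = €2.07 / 0.052 = €39.8077
Discount to today: PV = €39.8077 / (1 + 0.052)^4 = €39.8077 / 1.224794 = €32.50

€32.50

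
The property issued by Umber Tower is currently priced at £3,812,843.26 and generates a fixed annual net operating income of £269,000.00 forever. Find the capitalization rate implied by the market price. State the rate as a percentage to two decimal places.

7.06%

P = C/r ⇒ r = C/P = £269,000.00/£3,812,843.26 = 0.070551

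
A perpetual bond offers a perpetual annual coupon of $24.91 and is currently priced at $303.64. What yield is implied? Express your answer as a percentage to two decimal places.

8.20%

P = C/r ⇒ r = C/P = $24.91/$303.64 = 0.082038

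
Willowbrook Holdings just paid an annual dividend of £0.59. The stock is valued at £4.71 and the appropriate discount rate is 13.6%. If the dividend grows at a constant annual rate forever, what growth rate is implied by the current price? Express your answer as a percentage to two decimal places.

P = D₀(1+g)/(r−g) ⇒ P(r−g) = D₀(1+g) ⇒ g(P+D₀) = P·r − D₀
g = (P·r − D₀)/(P + D₀) = (£4.71×0.136 − £0.59) / (£4.71 + £0.59) = 0.009540

0.95%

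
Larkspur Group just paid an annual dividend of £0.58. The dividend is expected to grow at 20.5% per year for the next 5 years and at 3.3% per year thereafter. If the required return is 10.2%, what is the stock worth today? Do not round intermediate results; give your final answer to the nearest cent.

D_1 = 0.69890
D_2 = 0.84217
D_3 = 1.01482
D_4 = 1.22286
D_5 = 1.47354
Terminal value at year 5: TV = D_5×(1+g_2)/(r−g_2) = 1.52217/0.069 = 22.06045
P_0 = D_1/(1+r)^1 + D_2/(1+r)^2 + D_3/(1+r)^3 + D_4/(1+r)^4 + D_5/(1+r)^5 + TV/(1+r)^5
    = 0.63421 + 0.69349 + 0.75831 + 0.82918 + 0.90668 + 13.57396 = 17.39583

£17.40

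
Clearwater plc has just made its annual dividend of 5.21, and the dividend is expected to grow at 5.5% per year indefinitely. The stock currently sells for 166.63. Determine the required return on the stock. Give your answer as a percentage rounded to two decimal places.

8.80%

D₁ = 5.21 × 1.055 = 5.4966
P = D₁/(r − g) ⇒ r = D₁/P + g = 5.4966/166.63 + 0.055 = 0.032987 + 0.055 = 0.087987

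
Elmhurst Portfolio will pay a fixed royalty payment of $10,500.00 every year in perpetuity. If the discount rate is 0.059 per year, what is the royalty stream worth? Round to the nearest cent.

$177966.10

Level perpetuity: PV = C / r = $10,500.00 / 0.059 = $177,966.10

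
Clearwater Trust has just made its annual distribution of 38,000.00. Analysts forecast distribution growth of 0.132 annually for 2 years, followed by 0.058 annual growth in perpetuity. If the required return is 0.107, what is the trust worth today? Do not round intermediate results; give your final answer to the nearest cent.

D_1 = 43016.00000
D_2 = 48694.11200
Terminal value at year 2: TV = D_2×(1+g_2)/(r−g_2) = 51518.37050/0.049 = 1051395.31624
P_0 = D_1/(1+r)^1 + D_2/(1+r)^2 + TV/(1+r)^2
    = 38858.17525 + 39735.73115 + 857967.41949 = 936561.32589

936561.33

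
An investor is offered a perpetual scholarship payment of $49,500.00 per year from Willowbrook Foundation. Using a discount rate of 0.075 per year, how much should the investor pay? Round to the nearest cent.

Level perpetuity: PV = C / r = $49,500.00 / 0.075 = $660,000.00

$660000.00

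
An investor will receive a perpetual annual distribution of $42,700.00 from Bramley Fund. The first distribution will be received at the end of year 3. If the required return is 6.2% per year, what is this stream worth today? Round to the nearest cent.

$610642.68

Value at end of year 2: C / r = $42,700.00 / 0.062 = $688,709.6774
Discount to today: PV = $688,709.6774 / (1 + 0.062)^2 = $688,709.6774 / 1.127844 = $610,642.68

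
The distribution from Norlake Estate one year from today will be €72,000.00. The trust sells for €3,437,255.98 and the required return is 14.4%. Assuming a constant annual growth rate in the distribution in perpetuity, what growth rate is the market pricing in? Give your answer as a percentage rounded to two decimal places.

12.31%

P = D₁/(r−g) ⇒ g = r − D₁/P = 0.144 − €72,000.00/€3,437,255.98 = 0.123053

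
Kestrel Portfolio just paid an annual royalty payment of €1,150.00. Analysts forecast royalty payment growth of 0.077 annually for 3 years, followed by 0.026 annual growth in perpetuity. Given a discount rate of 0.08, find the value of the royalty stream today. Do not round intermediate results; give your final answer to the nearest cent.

D_1 = 1238.55000
D_2 = 1333.91835
D_3 = 1436.63006
Terminal value at year 3: TV = D_3×(1+g_2)/(r−g_2) = 1473.98244/0.054 = 27295.97120
P_0 = D_1/(1+r)^1 + D_2/(1+r)^2 + D_3/(1+r)^3 + TV/(1+r)^3
    = 1146.80556 + 1143.61998 + 1140.44326 + 21668.42199 = 25099.29079

€25099.29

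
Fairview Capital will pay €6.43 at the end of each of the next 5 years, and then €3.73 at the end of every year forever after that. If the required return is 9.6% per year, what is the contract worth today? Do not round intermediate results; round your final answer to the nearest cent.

PV of 5-year annuity: €6.43 × [1 − (1+0.096)^−5] / 0.096 = 24.62589
Perpetuity value at year 5: €3.73 / 0.096 = 38.85417
PV of perpetuity: 38.85417 / (1+0.096)^5 = 24.56885
Total PV = 24.62589 + 24.56885 = 49.19474

€49.19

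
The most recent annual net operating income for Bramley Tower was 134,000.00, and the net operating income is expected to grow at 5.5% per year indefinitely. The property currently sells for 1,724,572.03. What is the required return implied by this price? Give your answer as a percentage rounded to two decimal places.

D₁ = 134,000.00 × 1.055 = 141,370.0000
P = D₁/(r − g) ⇒ r = D₁/P + g = 141,370.0000/1,724,572.03 + 0.055 = 0.081974 + 0.055 = 0.136974

13.70%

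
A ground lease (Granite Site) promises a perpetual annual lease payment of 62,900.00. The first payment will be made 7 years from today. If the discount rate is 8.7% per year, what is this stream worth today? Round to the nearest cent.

Value at end of year 6: C / r = 62,900.00 / 0.087 = 722,988.5057
Discount to today: PV = 722,988.5057 / (1 + 0.087)^6 = 722,988.5057 / 1.649595 = 438,282.50

438282.50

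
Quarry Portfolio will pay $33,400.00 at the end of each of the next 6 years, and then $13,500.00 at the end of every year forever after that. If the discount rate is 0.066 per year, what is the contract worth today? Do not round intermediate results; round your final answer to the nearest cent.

$300582.33

PV of 6-year annuity: $33,400.00 × [1 − (1+0.066)^−6] / 0.066 = 161187.52013
Perpetuity value at year 6: $13,500.00 / 0.066 = 204545.45455
PV of perpetuity: 204545.45455 / (1+0.066)^6 = 139394.81018
Total PV = 161187.52013 + 139394.81018 = 300582.33031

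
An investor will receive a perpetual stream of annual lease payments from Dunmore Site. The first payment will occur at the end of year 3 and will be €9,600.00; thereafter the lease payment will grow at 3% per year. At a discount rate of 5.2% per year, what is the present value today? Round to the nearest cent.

Value at end of year 2: C₁ / (r − g) = €9,600.00 / (0.052 − 0.03) = €436,363.6364
Discount to today: PV = €436,363.6364 / (1 + 0.052)^2 = €436,363.6364 / 1.106704 = €394,291.19

€394291.19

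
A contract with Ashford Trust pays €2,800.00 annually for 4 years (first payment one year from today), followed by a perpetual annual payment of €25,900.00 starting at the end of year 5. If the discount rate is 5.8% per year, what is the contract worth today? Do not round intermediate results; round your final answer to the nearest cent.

PV of 4-year annuity: €2,800.00 × [1 − (1+0.058)^−4] / 0.058 = 9746.89492
Perpetuity value at year 4: €25,900.00 / 0.058 = 446551.72414
PV of perpetuity: 446551.72414 / (1+0.058)^4 = 356392.94613
Total PV = 9746.89492 + 356392.94613 = 366139.84105

€366139.84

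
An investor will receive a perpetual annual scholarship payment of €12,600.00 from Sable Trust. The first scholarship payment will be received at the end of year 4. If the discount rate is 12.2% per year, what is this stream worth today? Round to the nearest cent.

€73119.32

Value at end of year 3: C / r = €12,600.00 / 0.122 = €103,278.6885
Discount to today: PV = €103,278.6885 / (1 + 0.122)^3 = €103,278.6885 / 1.412468 = €73,119.32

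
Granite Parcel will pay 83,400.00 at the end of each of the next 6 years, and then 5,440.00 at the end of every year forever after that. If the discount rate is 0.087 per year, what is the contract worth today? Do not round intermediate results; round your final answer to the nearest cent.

415401.24

PV of 6-year annuity: 83,400.00 × [1 − (1+0.087)^−6] / 0.087 = 377495.72403
Perpetuity value at year 6: 5,440.00 / 0.087 = 62528.73563
PV of perpetuity: 62528.73563 / (1+0.087)^6 = 37905.51335
Total PV = 377495.72403 + 37905.51335 = 415401.23738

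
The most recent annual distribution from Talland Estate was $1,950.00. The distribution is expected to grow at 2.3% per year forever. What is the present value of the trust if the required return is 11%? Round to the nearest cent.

D₁ = D₀ × (1 + g) = $1,950.00 × 1.023 = $1,994.8500
Growing perpetuity: P = D₁ / (r − g) = $1,994.8500 / (0.11 − 0.023) = $22,929.31

$22929.31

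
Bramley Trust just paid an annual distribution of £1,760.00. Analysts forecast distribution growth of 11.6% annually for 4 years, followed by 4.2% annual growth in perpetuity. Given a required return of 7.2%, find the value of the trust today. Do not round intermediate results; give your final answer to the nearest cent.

D_1 = 1964.16000
D_2 = 2192.00256
D_3 = 2446.27486
D_4 = 2730.04274
Terminal value at year 4: TV = D_4×(1+g_2)/(r−g_2) = 2844.70454/0.03 = 94823.48452
P_0 = D_1/(1+r)^1 + D_2/(1+r)^2 + D_3/(1+r)^3 + D_4/(1+r)^4 + TV/(1+r)^4
    = 1832.23881 + 1907.44264 + 1985.73319 + 2067.23717 + 71802.03763 = 79594.68944

£79594.69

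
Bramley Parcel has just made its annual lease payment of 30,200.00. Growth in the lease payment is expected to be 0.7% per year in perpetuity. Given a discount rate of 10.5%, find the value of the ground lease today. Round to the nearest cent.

310320.41

D₁ = D₀ × (1 + g) = 30,200.00 × 1.007 = 30,411.4000
Growing perpetuity: P = D₁ / (r − g) = 30,411.4000 / (0.105 − 0.007) = 310,320.41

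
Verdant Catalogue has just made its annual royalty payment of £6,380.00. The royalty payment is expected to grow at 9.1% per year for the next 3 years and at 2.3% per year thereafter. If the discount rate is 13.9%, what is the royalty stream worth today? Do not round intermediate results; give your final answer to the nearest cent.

D_1 = 6960.58000
D_2 = 7593.99278
D_3 = 8285.04612
Terminal value at year 3: TV = D_3×(1+g_2)/(r−g_2) = 8475.60218/0.116 = 73065.53607
P_0 = D_1/(1+r)^1 + D_2/(1+r)^2 + D_3/(1+r)^3 + TV/(1+r)^3
    = 6111.13257 + 5853.59582 + 5606.91224 + 49447.16567 = 67018.80630

£67018.81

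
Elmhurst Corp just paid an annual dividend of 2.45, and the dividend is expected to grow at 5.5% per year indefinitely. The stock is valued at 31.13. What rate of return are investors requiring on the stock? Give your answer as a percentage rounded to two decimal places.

13.80%

D₁ = 2.45 × 1.055 = 2.5848
P = D₁/(r − g) ⇒ r = D₁/P + g = 2.5848/31.13 + 0.055 = 0.083031 + 0.055 = 0.138031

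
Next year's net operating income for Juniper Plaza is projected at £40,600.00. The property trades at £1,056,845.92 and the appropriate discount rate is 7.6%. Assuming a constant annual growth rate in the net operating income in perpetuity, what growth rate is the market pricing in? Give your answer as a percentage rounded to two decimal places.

3.76%

P = D₁/(r−g) ⇒ g = r − D₁/P = 0.076 − £40,600.00/£1,056,845.92 = 0.037584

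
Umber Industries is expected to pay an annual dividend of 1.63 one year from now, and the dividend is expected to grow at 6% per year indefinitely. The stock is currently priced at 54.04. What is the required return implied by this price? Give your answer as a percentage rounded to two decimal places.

9.02%

P = D₁/(r − g) ⇒ r = D₁/P + g = 1.6300/54.04 + 0.06 = 0.030163 + 0.06 = 0.090163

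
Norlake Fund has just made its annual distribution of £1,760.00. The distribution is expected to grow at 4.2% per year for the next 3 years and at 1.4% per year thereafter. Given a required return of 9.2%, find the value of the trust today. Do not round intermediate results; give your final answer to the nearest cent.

D_1 = 1833.92000
D_2 = 1910.94464
D_3 = 1991.20431
Terminal value at year 3: TV = D_3×(1+g_2)/(r−g_2) = 2019.08118/0.078 = 25885.65609
P_0 = D_1/(1+r)^1 + D_2/(1+r)^2 + D_3/(1+r)^3 + TV/(1+r)^3
    = 1679.41392 + 1602.51768 + 1529.14233 + 19878.85024 = 24689.92416

£24689.92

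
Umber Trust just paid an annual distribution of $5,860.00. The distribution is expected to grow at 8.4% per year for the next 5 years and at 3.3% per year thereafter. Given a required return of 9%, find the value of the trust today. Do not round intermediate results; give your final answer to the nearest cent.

D_1 = 6352.24000
D_2 = 6885.82816
D_3 = 7464.23773
D_4 = 8091.23369
D_5 = 8770.89732
Terminal value at year 5: TV = D_5×(1+g_2)/(r−g_2) = 9060.33694/0.057 = 158953.27959
P_0 = D_1/(1+r)^1 + D_2/(1+r)^2 + D_3/(1+r)^3 + D_4/(1+r)^4 + D_5/(1+r)^5 + TV/(1+r)^5
    = 5827.74312 + 5795.66380 + 5763.76106 + 5732.03394 + 5700.48146 + 103308.72536 = 132128.40873

$132128.41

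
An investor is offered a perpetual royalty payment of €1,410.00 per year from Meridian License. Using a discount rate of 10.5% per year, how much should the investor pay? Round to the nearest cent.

€13428.57

Level perpetuity: PV = C / r = €1,410.00 / 0.105 = €13,428.57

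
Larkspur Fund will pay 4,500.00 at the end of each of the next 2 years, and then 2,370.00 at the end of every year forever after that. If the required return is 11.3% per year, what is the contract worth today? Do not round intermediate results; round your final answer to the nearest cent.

24606.65

PV of 2-year annuity: 4,500.00 × [1 − (1+0.113)^−2] / 0.113 = 7675.76522
Perpetuity value at year 2: 2,370.00 / 0.113 = 20973.45133
PV of perpetuity: 20973.45133 / (1+0.113)^2 = 16930.88165
Total PV = 7675.76522 + 16930.88165 = 24606.64686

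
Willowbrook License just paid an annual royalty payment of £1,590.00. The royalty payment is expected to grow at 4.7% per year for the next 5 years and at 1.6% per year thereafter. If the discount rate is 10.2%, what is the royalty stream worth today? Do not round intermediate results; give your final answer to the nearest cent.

£21377.76

D_1 = 1664.73000
D_2 = 1742.97231
D_3 = 1824.89201
D_4 = 1910.66193
D_5 = 2000.46304
Terminal value at year 5: TV = D_5×(1+g_2)/(r−g_2) = 2032.47045/0.086 = 23633.37735
P_0 = D_1/(1+r)^1 + D_2/(1+r)^2 + D_3/(1+r)^3 + D_4/(1+r)^4 + D_5/(1+r)^5 + TV/(1+r)^5
    = 1510.64428 + 1435.24915 + 1363.61693 + 1295.55983 + 1230.89940 + 14541.78827 = 21377.75786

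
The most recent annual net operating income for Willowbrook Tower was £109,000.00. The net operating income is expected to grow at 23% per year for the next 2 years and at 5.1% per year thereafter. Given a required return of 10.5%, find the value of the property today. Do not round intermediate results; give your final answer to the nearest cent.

£2884965.31

D_1 = 134070.00000
D_2 = 164906.10000
Terminal value at year 2: TV = D_2×(1+g_2)/(r−g_2) = 173316.31110/0.054 = 3209561.31667
P_0 = D_1/(1+r)^1 + D_2/(1+r)^2 + TV/(1+r)^2
    = 121330.31674 + 135055.46569 + 2628579.52676 = 2884965.30920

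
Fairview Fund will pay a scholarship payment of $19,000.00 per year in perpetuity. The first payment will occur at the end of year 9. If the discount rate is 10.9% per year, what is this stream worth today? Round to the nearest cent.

Value at end of year 8: C / r = $19,000.00 / 0.109 = $174,311.9266
Discount to today: PV = $174,311.9266 / (1 + 0.109)^8 = $174,311.9266 / 2.287981 = $76,185.92

$76185.92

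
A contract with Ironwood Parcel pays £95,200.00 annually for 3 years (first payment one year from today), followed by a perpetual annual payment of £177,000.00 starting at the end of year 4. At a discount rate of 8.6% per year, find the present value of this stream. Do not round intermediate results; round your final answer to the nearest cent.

PV of 3-year annuity: £95,200.00 × [1 − (1+0.086)^−3] / 0.086 = 242707.57388
Perpetuity value at year 3: £177,000.00 / 0.086 = 2058139.53488
PV of perpetuity: 2058139.53488 / (1+0.086)^3 = 1606887.00782
Total PV = 242707.57388 + 1606887.00782 = 1849594.58170

£1849594.58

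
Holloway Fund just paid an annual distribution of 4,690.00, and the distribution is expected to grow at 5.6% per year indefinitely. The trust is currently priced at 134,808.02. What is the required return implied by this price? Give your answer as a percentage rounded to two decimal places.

9.27%

D₁ = 4,690.00 × 1.056 = 4,952.6400
P = D₁/(r − g) ⇒ r = D₁/P + g = 4,952.6400/134,808.02 + 0.056 = 0.036738 + 0.056 = 0.092738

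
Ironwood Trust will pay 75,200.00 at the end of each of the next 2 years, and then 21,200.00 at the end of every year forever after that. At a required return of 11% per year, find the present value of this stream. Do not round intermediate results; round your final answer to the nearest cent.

PV of 2-year annuity: 75,200.00 × [1 − (1+0.11)^−2] / 0.11 = 128781.75473
Perpetuity value at year 2: 21,200.00 / 0.11 = 192727.27273
PV of perpetuity: 192727.27273 / (1+0.11)^2 = 156421.77804
Total PV = 128781.75473 + 156421.77804 = 285203.53277

285203.53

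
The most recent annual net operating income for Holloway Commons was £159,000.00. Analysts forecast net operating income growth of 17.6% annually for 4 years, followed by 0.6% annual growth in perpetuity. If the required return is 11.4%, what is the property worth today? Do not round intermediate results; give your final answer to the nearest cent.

£2568886.47

D_1 = 186984.00000
D_2 = 219893.18400
D_3 = 258594.38438
D_4 = 304106.99604
Terminal value at year 4: TV = D_4×(1+g_2)/(r−g_2) = 305931.63801/0.108 = 2832700.35196
P_0 = D_1/(1+r)^1 + D_2/(1+r)^2 + D_3/(1+r)^3 + D_4/(1+r)^4 + TV/(1+r)^4
    = 167849.19210 + 177190.88861 + 187052.50000 + 197462.96230 + 1839330.92663 = 2568886.46964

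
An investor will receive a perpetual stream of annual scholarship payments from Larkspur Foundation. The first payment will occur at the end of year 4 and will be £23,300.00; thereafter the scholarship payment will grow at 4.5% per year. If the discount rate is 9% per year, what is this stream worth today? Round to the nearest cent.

Value at end of year 3: C₁ / (r − g) = £23,300.00 / (0.09 − 0.045) = £517,777.7778
Discount to today: PV = £517,777.7778 / (1 + 0.09)^3 = £517,777.7778 / 1.295029 = £399,819.45

£399819.45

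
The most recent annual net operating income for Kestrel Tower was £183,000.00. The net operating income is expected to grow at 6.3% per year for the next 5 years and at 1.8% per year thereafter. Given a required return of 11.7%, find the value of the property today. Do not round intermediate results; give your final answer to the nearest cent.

£2259350.96

D_1 = 194529.00000
D_2 = 206784.32700
D_3 = 219811.73960
D_4 = 233659.87920
D_5 = 248380.45159
Terminal value at year 5: TV = D_5×(1+g_2)/(r−g_2) = 252851.29971/0.099 = 2554053.53246
P_0 = D_1/(1+r)^1 + D_2/(1+r)^2 + D_3/(1+r)^3 + D_4/(1+r)^4 + D_5/(1+r)^5 + TV/(1+r)^5
    = 174153.08863 + 165733.87038 + 157721.66895 + 150096.80760 + 142840.56086 + 1468804.95914 = 2259350.95556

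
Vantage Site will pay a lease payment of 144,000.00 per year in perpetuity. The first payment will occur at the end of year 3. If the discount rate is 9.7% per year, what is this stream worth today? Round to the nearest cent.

1233608.92

Value at end of year 2: C / r = 144,000.00 / 0.097 = 1,484,536.0825
Discount to today: PV = 1,484,536.0825 / (1 + 0.097)^2 = 1,484,536.0825 / 1.203409 = 1,233,608.92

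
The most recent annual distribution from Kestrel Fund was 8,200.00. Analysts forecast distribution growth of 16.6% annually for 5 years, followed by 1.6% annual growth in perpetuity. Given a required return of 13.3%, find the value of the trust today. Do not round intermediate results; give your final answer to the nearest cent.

126923.42

D_1 = 9561.20000
D_2 = 11148.35920
D_3 = 12998.98683
D_4 = 15156.81864
D_5 = 17672.85053
Terminal value at year 5: TV = D_5×(1+g_2)/(r−g_2) = 17955.61614/0.117 = 153466.80464
P_0 = D_1/(1+r)^1 + D_2/(1+r)^2 + D_3/(1+r)^3 + D_4/(1+r)^4 + D_5/(1+r)^5 + TV/(1+r)^5
    = 8438.83495 + 8684.62626 + 8937.57654 + 9197.89430 + 9465.79414 + 82198.69097 = 126923.41717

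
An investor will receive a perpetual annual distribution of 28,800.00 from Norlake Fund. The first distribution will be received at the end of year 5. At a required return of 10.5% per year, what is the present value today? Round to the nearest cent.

183972.99

Value at end of year 4: C / r = 28,800.00 / 0.105 = 274,285.7143
Discount to today: PV = 274,285.7143 / (1 + 0.105)^4 = 274,285.7143 / 1.490902 = 183,972.99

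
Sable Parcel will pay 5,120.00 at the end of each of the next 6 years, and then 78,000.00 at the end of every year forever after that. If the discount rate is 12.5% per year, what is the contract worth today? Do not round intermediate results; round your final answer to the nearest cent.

328556.25

PV of 6-year annuity: 5,120.00 × [1 − (1+0.125)^−6] / 0.125 = 20755.65325
Perpetuity value at year 6: 78,000.00 / 0.125 = 624000.00000
PV of perpetuity: 624000.00000 / (1+0.125)^6 = 307800.59499
Total PV = 20755.65325 + 307800.59499 = 328556.24824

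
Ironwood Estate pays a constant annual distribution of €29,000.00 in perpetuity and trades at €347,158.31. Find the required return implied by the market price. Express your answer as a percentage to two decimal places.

8.35%

P = C/r ⇒ r = C/P = €29,000.00/€347,158.31 = 0.083535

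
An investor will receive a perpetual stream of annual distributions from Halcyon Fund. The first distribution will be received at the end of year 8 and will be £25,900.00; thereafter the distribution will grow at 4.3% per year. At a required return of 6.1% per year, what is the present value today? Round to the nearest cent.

Value at end of year 7: C₁ / (r − g) = £25,900.00 / (0.061 − 0.043) = £1,438,888.8889
Discount to today: PV = £1,438,888.8889 / (1 + 0.061)^7 = £1,438,888.8889 / 1.513588 = £950,647.63

£950647.63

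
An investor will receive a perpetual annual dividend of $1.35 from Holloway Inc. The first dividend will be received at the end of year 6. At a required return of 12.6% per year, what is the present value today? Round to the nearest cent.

Value at end of year 5: C / r = $1.35 / 0.126 = $10.7143
Discount to today: PV = $10.7143 / (1 + 0.126)^5 = $10.7143 / 1.810056 = $5.92

$5.92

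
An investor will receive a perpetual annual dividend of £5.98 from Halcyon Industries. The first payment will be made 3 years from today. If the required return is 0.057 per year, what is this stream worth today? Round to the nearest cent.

£93.90

Value at end of year 2: C / r = £5.98 / 0.057 = £104.9123
Discount to today: PV = £104.9123 / (1 + 0.057)^2 = £104.9123 / 1.117249 = £93.90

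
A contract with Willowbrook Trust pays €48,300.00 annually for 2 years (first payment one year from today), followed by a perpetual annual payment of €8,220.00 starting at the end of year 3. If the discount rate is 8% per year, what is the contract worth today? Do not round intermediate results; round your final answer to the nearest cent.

PV of 2-year annuity: €48,300.00 × [1 − (1+0.08)^−2] / 0.08 = 86131.68724
Perpetuity value at year 2: €8,220.00 / 0.08 = 102750.00000
PV of perpetuity: 102750.00000 / (1+0.08)^2 = 88091.56379
Total PV = 86131.68724 + 88091.56379 = 174223.25103

€174223.25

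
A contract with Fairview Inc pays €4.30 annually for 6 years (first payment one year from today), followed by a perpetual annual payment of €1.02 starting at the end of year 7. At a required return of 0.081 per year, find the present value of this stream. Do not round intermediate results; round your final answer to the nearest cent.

€27.71

PV of 6-year annuity: €4.30 × [1 − (1+0.081)^−6] / 0.081 = 19.81822
Perpetuity value at year 6: €1.02 / 0.081 = 12.59259
PV of perpetuity: 12.59259 / (1+0.081)^6 = 7.89153
Total PV = 19.81822 + 7.89153 = 27.70975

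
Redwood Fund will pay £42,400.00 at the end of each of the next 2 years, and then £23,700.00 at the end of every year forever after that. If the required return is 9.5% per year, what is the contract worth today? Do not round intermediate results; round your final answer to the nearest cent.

PV of 2-year annuity: £42,400.00 × [1 − (1+0.095)^−2] / 0.095 = 74083.52620
Perpetuity value at year 2: £23,700.00 / 0.095 = 249473.68421
PV of perpetuity: 249473.68421 / (1+0.095)^2 = 208063.78867
Total PV = 74083.52620 + 208063.78867 = 282147.31487

£282147.31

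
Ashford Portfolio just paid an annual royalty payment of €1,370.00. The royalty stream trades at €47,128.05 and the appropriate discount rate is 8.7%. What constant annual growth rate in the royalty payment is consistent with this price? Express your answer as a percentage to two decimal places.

5.63%

P = D₀(1+g)/(r−g) ⇒ P(r−g) = D₀(1+g) ⇒ g(P+D₀) = P·r − D₀
g = (P·r − D₀)/(P + D₀) = (€47,128.05×0.087 − €1,370.00) / (€47,128.05 + €1,370.00) = 0.056294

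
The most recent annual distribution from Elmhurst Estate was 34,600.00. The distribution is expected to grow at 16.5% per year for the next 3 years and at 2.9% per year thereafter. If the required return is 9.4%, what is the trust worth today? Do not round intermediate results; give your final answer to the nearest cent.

779326.04

D_1 = 40309.00000
D_2 = 46959.98500
D_3 = 54708.38253
Terminal value at year 3: TV = D_3×(1+g_2)/(r−g_2) = 56294.92562/0.065 = 866075.77874
P_0 = D_1/(1+r)^1 + D_2/(1+r)^2 + D_3/(1+r)^3 + TV/(1+r)^3
    = 36845.52102 + 39236.77513 + 41783.22032 + 661460.51856 = 779326.03503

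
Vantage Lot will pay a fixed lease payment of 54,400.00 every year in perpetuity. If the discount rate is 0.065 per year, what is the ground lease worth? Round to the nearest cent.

836923.08

Level perpetuity: PV = C / r = 54,400.00 / 0.065 = 836,923.08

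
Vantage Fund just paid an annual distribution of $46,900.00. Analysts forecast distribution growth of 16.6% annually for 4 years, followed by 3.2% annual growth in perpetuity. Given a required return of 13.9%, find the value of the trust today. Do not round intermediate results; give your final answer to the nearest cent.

D_1 = 54685.40000
D_2 = 63763.17640
D_3 = 74347.86368
D_4 = 86689.60905
Terminal value at year 4: TV = D_4×(1+g_2)/(r−g_2) = 89463.67654/0.107 = 836109.12657
P_0 = D_1/(1+r)^1 + D_2/(1+r)^2 + D_3/(1+r)^3 + D_4/(1+r)^4 + TV/(1+r)^4
    = 48011.76471 + 49149.88380 + 50314.98201 + 51507.69888 + 496784.53499 = 695768.86438

$695768.86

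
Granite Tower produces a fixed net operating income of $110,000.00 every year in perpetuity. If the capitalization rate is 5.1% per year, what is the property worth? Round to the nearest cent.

Level perpetuity: PV = C / r = $110,000.00 / 0.051 = $2,156,862.75

$2156862.75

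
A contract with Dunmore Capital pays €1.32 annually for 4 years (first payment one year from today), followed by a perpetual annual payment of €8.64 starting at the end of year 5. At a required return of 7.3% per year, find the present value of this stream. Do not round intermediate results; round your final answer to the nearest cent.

€93.73

PV of 4-year annuity: €1.32 × [1 − (1+0.073)^−4] / 0.073 = 4.44100
Perpetuity value at year 4: €8.64 / 0.073 = 118.35616
PV of perpetuity: 118.35616 / (1+0.073)^4 = 89.28777
Total PV = 4.44100 + 89.28777 = 93.72878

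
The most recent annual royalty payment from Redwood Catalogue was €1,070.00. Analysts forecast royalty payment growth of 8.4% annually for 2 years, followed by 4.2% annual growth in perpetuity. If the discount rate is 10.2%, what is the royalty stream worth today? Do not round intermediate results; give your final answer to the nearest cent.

D_1 = 1159.88000
D_2 = 1257.30992
Terminal value at year 2: TV = D_2×(1+g_2)/(r−g_2) = 1310.11694/0.06 = 21835.28228
P_0 = D_1/(1+r)^1 + D_2/(1+r)^2 + TV/(1+r)^2
    = 1052.52269 + 1035.33085 + 17980.24568 = 20068.09921

€20068.10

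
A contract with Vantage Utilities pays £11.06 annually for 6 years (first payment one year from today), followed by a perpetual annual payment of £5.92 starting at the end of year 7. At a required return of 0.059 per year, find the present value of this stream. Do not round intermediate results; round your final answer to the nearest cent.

£125.69

PV of 6-year annuity: £11.06 × [1 − (1+0.059)^−6] / 0.059 = 54.55690
Perpetuity value at year 6: £5.92 / 0.059 = 100.33898
PV of perpetuity: 100.33898 / (1+0.059)^6 = 71.13674
Total PV = 54.55690 + 71.13674 = 125.69364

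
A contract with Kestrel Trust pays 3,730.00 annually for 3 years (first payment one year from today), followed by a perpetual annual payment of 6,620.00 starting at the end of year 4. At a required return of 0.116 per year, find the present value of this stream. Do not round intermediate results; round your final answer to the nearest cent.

PV of 3-year annuity: 3,730.00 × [1 − (1+0.116)^−3] / 0.116 = 9020.77143
Perpetuity value at year 3: 6,620.00 / 0.116 = 57068.96552
PV of perpetuity: 57068.96552 / (1+0.116)^3 = 41058.91005
Total PV = 9020.77143 + 41058.91005 = 50079.68148

50079.68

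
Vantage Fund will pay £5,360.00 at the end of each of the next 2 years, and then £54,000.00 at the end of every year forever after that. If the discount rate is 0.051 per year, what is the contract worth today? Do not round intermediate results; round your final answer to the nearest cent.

£968509.80

PV of 2-year annuity: £5,360.00 × [1 − (1+0.051)^−2] / 0.051 = 9952.33573
Perpetuity value at year 2: £54,000.00 / 0.051 = 1058823.52941
PV of perpetuity: 1058823.52941 / (1+0.051)^2 = 958557.46049
Total PV = 9952.33573 + 958557.46049 = 968509.79622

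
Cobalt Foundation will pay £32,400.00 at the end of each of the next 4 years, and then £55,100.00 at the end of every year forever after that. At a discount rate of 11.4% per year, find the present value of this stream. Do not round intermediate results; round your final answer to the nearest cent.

PV of 4-year annuity: £32,400.00 × [1 − (1+0.114)^−4] / 0.114 = 99666.75332
Perpetuity value at year 4: £55,100.00 / 0.114 = 483333.33333
PV of perpetuity: 483333.33333 / (1+0.114)^4 = 313838.33001
Total PV = 99666.75332 + 313838.33001 = 413505.08332

£413505.08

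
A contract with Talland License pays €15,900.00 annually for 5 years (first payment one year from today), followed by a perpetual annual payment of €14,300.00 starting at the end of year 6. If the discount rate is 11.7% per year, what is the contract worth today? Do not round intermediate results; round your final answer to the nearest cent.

PV of 5-year annuity: €15,900.00 × [1 − (1+0.117)^−5] / 0.117 = 57744.48208
Perpetuity value at year 5: €14,300.00 / 0.117 = 122222.22222
PV of perpetuity: 122222.22222 / (1+0.117)^5 = 70288.50564
Total PV = 57744.48208 + 70288.50564 = 128032.98771

€128032.99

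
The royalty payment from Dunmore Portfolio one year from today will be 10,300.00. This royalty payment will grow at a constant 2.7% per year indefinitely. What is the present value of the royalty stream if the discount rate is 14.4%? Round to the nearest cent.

Growing perpetuity: P = D₁ / (r − g) = 10,300.0000 / (0.144 − 0.027) = 88,034.19

88034.19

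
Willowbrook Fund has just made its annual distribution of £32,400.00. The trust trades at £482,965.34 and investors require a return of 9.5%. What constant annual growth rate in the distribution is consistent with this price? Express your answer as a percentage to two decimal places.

P = D₀(1+g)/(r−g) ⇒ P(r−g) = D₀(1+g) ⇒ g(P+D₀) = P·r − D₀
g = (P·r − D₀)/(P + D₀) = (£482,965.34×0.095 − £32,400.00) / (£482,965.34 + £32,400.00) = 0.026160

2.62%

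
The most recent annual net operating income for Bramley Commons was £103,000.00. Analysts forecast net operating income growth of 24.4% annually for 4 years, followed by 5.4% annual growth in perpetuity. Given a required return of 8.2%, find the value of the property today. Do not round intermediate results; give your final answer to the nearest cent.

D_1 = 128132.00000
D_2 = 159396.20800
D_3 = 198288.88275
D_4 = 246671.37014
Terminal value at year 4: TV = D_4×(1+g_2)/(r−g_2) = 259991.62413/0.028 = 9285415.14754
P_0 = D_1/(1+r)^1 + D_2/(1+r)^2 + D_3/(1+r)^3 + D_4/(1+r)^4 + TV/(1+r)^4
    = 118421.44177 + 136151.82400 + 156536.84756 + 179973.97261 + 6774734.54023 = 7365818.62617

£7365818.63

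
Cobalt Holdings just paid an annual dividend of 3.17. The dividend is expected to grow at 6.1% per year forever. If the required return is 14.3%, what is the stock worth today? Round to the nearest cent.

41.02

D₁ = D₀ × (1 + g) = 3.17 × 1.061 = 3.3634
Growing perpetuity: P = D₁ / (r − g) = 3.3634 / (0.143 − 0.061) = 41.02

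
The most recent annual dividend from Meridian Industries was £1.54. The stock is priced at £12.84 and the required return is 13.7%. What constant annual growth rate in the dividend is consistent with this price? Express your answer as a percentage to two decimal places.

1.52%

P = D₀(1+g)/(r−g) ⇒ P(r−g) = D₀(1+g) ⇒ g(P+D₀) = P·r − D₀
g = (P·r − D₀)/(P + D₀) = (£12.84×0.137 − £1.54) / (£12.84 + £1.54) = 0.015235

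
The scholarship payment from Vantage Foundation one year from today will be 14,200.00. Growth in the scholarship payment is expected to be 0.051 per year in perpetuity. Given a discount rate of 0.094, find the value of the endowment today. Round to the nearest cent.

Growing perpetuity: P = D₁ / (r − g) = 14,200.0000 / (0.094 − 0.051) = 330,232.56

330232.56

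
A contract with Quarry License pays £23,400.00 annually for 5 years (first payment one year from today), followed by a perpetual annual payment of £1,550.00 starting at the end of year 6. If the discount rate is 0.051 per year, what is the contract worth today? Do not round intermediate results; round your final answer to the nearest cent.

£124730.29

PV of 5-year annuity: £23,400.00 × [1 − (1+0.051)^−5] / 0.051 = 101030.31393
Perpetuity value at year 5: £1,550.00 / 0.051 = 30392.15686
PV of perpetuity: 30392.15686 / (1+0.051)^5 = 23699.97795
Total PV = 101030.31393 + 23699.97795 = 124730.29187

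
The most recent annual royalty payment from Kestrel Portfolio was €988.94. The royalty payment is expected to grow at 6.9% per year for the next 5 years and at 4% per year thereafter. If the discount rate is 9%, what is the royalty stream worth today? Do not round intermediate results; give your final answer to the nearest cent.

€23329.48

D_1 = 1057.17686
D_2 = 1130.12206
D_3 = 1208.10049
D_4 = 1291.45942
D_5 = 1380.57012
Terminal value at year 5: TV = D_5×(1+g_2)/(r−g_2) = 1435.79292/0.05 = 28715.85848
P_0 = D_1/(1+r)^1 + D_2/(1+r)^2 + D_3/(1+r)^3 + D_4/(1+r)^4 + D_5/(1+r)^5 + TV/(1+r)^5
    = 969.88703 + 951.20113 + 932.87524 + 914.90241 + 897.27585 + 18663.33771 = 23329.47937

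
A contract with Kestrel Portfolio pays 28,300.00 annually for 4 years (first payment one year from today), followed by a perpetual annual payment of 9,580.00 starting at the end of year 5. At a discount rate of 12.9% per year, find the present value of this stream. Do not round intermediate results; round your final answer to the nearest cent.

130061.56

PV of 4-year annuity: 28,300.00 × [1 − (1+0.129)^−4] / 0.129 = 84352.73962
Perpetuity value at year 4: 9,580.00 / 0.129 = 74263.56589
PV of perpetuity: 74263.56589 / (1+0.129)^4 = 45708.82223
Total PV = 84352.73962 + 45708.82223 = 130061.56185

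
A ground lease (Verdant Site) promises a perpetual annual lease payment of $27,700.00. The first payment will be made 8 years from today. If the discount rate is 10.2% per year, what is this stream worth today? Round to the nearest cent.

Value at end of year 7: C / r = $27,700.00 / 0.102 = $271,568.6275
Discount to today: PV = $271,568.6275 / (1 + 0.102)^7 = $271,568.6275 / 1.973655 = $137,596.83

$137596.83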